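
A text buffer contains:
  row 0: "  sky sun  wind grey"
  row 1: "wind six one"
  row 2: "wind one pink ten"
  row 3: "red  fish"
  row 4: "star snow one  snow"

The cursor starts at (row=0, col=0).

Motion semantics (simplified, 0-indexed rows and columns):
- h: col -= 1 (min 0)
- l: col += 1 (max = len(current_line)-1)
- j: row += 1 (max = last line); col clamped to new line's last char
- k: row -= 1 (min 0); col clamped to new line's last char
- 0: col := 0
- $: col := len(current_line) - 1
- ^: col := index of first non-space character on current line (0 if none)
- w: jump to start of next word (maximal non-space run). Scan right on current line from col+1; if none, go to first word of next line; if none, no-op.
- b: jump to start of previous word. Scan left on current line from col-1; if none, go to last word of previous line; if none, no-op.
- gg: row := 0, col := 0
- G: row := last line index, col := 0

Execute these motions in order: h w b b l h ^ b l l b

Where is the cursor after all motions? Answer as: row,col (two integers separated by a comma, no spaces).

Answer: 0,2

Derivation:
After 1 (h): row=0 col=0 char='_'
After 2 (w): row=0 col=2 char='s'
After 3 (b): row=0 col=2 char='s'
After 4 (b): row=0 col=2 char='s'
After 5 (l): row=0 col=3 char='k'
After 6 (h): row=0 col=2 char='s'
After 7 (^): row=0 col=2 char='s'
After 8 (b): row=0 col=2 char='s'
After 9 (l): row=0 col=3 char='k'
After 10 (l): row=0 col=4 char='y'
After 11 (b): row=0 col=2 char='s'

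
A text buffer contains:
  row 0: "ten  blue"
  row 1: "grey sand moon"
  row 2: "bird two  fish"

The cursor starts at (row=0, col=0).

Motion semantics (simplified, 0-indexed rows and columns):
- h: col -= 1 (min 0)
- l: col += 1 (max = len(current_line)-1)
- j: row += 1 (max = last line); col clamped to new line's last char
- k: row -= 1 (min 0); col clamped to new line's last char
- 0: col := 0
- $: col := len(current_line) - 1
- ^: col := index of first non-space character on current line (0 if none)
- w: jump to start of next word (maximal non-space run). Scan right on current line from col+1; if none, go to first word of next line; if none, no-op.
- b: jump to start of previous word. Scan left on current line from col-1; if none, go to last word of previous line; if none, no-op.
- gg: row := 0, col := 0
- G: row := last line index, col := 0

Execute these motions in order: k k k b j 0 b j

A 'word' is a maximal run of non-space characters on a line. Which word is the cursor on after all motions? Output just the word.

Answer: sand

Derivation:
After 1 (k): row=0 col=0 char='t'
After 2 (k): row=0 col=0 char='t'
After 3 (k): row=0 col=0 char='t'
After 4 (b): row=0 col=0 char='t'
After 5 (j): row=1 col=0 char='g'
After 6 (0): row=1 col=0 char='g'
After 7 (b): row=0 col=5 char='b'
After 8 (j): row=1 col=5 char='s'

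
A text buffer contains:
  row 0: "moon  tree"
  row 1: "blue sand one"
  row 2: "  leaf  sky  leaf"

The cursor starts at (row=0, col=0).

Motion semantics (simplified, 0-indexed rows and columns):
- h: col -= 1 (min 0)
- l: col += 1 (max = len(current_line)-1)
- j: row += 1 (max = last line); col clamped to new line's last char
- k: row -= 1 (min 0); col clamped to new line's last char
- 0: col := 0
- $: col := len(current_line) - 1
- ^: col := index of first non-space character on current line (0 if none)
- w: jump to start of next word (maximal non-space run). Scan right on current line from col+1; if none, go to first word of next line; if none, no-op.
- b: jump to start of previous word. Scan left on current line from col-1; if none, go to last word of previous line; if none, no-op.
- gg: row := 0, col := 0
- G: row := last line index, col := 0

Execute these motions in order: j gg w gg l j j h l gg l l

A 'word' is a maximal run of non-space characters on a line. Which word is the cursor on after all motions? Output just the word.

After 1 (j): row=1 col=0 char='b'
After 2 (gg): row=0 col=0 char='m'
After 3 (w): row=0 col=6 char='t'
After 4 (gg): row=0 col=0 char='m'
After 5 (l): row=0 col=1 char='o'
After 6 (j): row=1 col=1 char='l'
After 7 (j): row=2 col=1 char='_'
After 8 (h): row=2 col=0 char='_'
After 9 (l): row=2 col=1 char='_'
After 10 (gg): row=0 col=0 char='m'
After 11 (l): row=0 col=1 char='o'
After 12 (l): row=0 col=2 char='o'

Answer: moon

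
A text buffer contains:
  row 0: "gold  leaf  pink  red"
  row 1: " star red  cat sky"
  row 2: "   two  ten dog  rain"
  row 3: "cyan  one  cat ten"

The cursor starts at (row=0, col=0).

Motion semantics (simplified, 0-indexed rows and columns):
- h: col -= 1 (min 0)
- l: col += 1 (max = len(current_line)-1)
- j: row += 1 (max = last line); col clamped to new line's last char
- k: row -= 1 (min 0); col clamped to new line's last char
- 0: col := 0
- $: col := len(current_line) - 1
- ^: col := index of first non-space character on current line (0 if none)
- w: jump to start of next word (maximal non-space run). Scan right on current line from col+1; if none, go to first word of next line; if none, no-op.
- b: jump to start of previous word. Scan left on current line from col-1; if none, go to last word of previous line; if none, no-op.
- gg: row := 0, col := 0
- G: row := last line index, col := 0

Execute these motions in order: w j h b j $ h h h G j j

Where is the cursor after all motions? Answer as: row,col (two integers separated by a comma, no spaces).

Answer: 3,0

Derivation:
After 1 (w): row=0 col=6 char='l'
After 2 (j): row=1 col=6 char='r'
After 3 (h): row=1 col=5 char='_'
After 4 (b): row=1 col=1 char='s'
After 5 (j): row=2 col=1 char='_'
After 6 ($): row=2 col=20 char='n'
After 7 (h): row=2 col=19 char='i'
After 8 (h): row=2 col=18 char='a'
After 9 (h): row=2 col=17 char='r'
After 10 (G): row=3 col=0 char='c'
After 11 (j): row=3 col=0 char='c'
After 12 (j): row=3 col=0 char='c'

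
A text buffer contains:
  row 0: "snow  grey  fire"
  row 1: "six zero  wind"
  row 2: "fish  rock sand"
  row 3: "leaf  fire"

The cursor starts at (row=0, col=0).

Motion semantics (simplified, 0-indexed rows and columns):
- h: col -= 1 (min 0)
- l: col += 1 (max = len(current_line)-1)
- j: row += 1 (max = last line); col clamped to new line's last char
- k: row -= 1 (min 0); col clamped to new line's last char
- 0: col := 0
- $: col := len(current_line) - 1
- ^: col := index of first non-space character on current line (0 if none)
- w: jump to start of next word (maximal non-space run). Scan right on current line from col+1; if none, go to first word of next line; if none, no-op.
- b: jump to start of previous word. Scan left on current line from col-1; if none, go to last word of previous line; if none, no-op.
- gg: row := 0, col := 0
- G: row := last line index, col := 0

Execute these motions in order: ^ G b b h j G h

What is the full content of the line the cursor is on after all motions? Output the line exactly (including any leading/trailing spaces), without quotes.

Answer: leaf  fire

Derivation:
After 1 (^): row=0 col=0 char='s'
After 2 (G): row=3 col=0 char='l'
After 3 (b): row=2 col=11 char='s'
After 4 (b): row=2 col=6 char='r'
After 5 (h): row=2 col=5 char='_'
After 6 (j): row=3 col=5 char='_'
After 7 (G): row=3 col=0 char='l'
After 8 (h): row=3 col=0 char='l'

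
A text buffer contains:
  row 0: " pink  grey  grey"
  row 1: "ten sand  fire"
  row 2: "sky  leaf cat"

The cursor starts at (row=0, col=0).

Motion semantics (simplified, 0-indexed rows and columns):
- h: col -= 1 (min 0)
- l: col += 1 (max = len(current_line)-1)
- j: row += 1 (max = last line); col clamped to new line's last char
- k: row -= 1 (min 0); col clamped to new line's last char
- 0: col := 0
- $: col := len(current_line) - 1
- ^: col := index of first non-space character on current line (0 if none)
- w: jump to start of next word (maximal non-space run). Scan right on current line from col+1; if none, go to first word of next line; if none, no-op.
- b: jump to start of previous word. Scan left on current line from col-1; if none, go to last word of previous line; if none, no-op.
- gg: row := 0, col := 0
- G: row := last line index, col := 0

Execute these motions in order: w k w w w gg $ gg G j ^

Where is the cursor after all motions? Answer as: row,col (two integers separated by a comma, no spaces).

After 1 (w): row=0 col=1 char='p'
After 2 (k): row=0 col=1 char='p'
After 3 (w): row=0 col=7 char='g'
After 4 (w): row=0 col=13 char='g'
After 5 (w): row=1 col=0 char='t'
After 6 (gg): row=0 col=0 char='_'
After 7 ($): row=0 col=16 char='y'
After 8 (gg): row=0 col=0 char='_'
After 9 (G): row=2 col=0 char='s'
After 10 (j): row=2 col=0 char='s'
After 11 (^): row=2 col=0 char='s'

Answer: 2,0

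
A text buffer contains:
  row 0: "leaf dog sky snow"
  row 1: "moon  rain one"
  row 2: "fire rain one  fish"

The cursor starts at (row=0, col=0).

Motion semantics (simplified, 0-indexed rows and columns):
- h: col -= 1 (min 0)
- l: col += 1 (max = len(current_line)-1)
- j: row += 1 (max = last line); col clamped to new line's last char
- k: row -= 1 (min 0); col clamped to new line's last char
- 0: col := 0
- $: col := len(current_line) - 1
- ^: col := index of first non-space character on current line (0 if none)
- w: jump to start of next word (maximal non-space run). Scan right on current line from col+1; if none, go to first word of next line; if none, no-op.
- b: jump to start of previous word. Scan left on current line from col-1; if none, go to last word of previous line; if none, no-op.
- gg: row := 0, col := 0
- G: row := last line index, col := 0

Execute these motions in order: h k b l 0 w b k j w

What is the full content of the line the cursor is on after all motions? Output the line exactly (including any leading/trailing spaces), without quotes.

After 1 (h): row=0 col=0 char='l'
After 2 (k): row=0 col=0 char='l'
After 3 (b): row=0 col=0 char='l'
After 4 (l): row=0 col=1 char='e'
After 5 (0): row=0 col=0 char='l'
After 6 (w): row=0 col=5 char='d'
After 7 (b): row=0 col=0 char='l'
After 8 (k): row=0 col=0 char='l'
After 9 (j): row=1 col=0 char='m'
After 10 (w): row=1 col=6 char='r'

Answer: moon  rain one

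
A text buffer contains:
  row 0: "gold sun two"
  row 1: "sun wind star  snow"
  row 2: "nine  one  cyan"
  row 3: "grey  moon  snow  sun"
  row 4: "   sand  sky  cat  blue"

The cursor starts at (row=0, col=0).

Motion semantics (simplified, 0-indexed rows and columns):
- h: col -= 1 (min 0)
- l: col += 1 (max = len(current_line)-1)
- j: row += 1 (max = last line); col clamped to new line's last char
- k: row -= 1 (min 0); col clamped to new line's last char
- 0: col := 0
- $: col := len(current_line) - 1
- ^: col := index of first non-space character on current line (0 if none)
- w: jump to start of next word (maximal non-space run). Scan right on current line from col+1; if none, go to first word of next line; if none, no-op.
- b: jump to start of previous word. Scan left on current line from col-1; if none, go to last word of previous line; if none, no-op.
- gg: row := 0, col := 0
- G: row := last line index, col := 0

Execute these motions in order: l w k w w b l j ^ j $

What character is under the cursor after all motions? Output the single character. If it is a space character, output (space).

Answer: n

Derivation:
After 1 (l): row=0 col=1 char='o'
After 2 (w): row=0 col=5 char='s'
After 3 (k): row=0 col=5 char='s'
After 4 (w): row=0 col=9 char='t'
After 5 (w): row=1 col=0 char='s'
After 6 (b): row=0 col=9 char='t'
After 7 (l): row=0 col=10 char='w'
After 8 (j): row=1 col=10 char='t'
After 9 (^): row=1 col=0 char='s'
After 10 (j): row=2 col=0 char='n'
After 11 ($): row=2 col=14 char='n'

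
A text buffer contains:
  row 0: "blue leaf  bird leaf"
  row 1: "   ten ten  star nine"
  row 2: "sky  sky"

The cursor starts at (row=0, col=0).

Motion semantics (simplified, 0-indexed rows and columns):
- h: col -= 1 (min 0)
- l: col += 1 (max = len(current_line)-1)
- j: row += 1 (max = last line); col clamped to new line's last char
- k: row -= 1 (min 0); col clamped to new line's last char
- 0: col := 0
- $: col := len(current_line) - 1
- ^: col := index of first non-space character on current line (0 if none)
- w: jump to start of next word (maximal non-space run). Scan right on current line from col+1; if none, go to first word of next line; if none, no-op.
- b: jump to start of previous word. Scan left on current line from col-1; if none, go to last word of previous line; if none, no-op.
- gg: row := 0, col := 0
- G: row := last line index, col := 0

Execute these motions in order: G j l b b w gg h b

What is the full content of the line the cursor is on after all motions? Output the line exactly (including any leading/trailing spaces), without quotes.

Answer: blue leaf  bird leaf

Derivation:
After 1 (G): row=2 col=0 char='s'
After 2 (j): row=2 col=0 char='s'
After 3 (l): row=2 col=1 char='k'
After 4 (b): row=2 col=0 char='s'
After 5 (b): row=1 col=17 char='n'
After 6 (w): row=2 col=0 char='s'
After 7 (gg): row=0 col=0 char='b'
After 8 (h): row=0 col=0 char='b'
After 9 (b): row=0 col=0 char='b'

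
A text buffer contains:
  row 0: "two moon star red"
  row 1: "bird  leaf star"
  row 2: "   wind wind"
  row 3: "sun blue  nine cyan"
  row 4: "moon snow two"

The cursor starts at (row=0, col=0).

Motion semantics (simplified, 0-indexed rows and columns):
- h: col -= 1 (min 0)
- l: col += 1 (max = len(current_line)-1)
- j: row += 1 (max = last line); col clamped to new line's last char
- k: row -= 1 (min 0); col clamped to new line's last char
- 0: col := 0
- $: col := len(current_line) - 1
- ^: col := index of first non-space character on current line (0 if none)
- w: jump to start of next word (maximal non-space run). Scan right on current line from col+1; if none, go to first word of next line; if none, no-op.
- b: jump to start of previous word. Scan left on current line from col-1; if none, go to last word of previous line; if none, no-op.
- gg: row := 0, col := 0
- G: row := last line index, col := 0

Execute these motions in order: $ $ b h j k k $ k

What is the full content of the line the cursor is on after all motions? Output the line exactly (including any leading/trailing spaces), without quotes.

After 1 ($): row=0 col=16 char='d'
After 2 ($): row=0 col=16 char='d'
After 3 (b): row=0 col=14 char='r'
After 4 (h): row=0 col=13 char='_'
After 5 (j): row=1 col=13 char='a'
After 6 (k): row=0 col=13 char='_'
After 7 (k): row=0 col=13 char='_'
After 8 ($): row=0 col=16 char='d'
After 9 (k): row=0 col=16 char='d'

Answer: two moon star red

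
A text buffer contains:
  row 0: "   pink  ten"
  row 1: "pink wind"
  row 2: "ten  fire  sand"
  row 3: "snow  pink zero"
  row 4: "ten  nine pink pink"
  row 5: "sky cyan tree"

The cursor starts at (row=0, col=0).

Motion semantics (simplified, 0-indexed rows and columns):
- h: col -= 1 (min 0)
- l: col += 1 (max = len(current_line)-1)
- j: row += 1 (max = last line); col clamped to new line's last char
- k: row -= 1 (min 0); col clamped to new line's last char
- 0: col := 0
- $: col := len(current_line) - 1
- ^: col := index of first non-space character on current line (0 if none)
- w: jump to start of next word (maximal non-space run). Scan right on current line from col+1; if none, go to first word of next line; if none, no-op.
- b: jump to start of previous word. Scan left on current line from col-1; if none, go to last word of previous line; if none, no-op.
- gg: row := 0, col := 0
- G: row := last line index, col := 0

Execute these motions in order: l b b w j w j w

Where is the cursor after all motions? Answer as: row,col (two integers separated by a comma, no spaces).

Answer: 2,11

Derivation:
After 1 (l): row=0 col=1 char='_'
After 2 (b): row=0 col=1 char='_'
After 3 (b): row=0 col=1 char='_'
After 4 (w): row=0 col=3 char='p'
After 5 (j): row=1 col=3 char='k'
After 6 (w): row=1 col=5 char='w'
After 7 (j): row=2 col=5 char='f'
After 8 (w): row=2 col=11 char='s'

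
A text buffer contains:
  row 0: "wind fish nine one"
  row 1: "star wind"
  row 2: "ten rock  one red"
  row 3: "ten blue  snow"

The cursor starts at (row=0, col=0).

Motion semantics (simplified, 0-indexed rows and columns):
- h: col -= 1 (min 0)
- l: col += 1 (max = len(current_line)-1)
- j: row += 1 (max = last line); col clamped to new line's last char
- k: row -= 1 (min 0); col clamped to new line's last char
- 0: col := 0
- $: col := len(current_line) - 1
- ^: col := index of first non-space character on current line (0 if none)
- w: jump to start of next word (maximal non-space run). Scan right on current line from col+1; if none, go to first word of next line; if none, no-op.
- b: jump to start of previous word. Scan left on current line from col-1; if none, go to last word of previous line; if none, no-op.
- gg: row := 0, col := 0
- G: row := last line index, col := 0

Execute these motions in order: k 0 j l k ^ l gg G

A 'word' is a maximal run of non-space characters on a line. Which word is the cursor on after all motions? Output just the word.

After 1 (k): row=0 col=0 char='w'
After 2 (0): row=0 col=0 char='w'
After 3 (j): row=1 col=0 char='s'
After 4 (l): row=1 col=1 char='t'
After 5 (k): row=0 col=1 char='i'
After 6 (^): row=0 col=0 char='w'
After 7 (l): row=0 col=1 char='i'
After 8 (gg): row=0 col=0 char='w'
After 9 (G): row=3 col=0 char='t'

Answer: ten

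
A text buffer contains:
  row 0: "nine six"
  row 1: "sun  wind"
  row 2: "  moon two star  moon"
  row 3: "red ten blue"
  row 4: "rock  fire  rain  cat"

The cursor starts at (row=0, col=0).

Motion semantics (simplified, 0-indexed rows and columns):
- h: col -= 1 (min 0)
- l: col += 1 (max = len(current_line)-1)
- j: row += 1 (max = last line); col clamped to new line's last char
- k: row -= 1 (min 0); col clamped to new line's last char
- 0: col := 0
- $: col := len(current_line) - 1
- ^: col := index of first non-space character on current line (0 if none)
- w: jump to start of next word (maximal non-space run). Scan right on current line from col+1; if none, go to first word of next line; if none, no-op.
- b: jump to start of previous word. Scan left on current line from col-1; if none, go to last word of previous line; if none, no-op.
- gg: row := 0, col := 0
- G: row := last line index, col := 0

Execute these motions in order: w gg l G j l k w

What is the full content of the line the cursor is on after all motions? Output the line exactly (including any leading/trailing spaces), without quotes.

Answer: red ten blue

Derivation:
After 1 (w): row=0 col=5 char='s'
After 2 (gg): row=0 col=0 char='n'
After 3 (l): row=0 col=1 char='i'
After 4 (G): row=4 col=0 char='r'
After 5 (j): row=4 col=0 char='r'
After 6 (l): row=4 col=1 char='o'
After 7 (k): row=3 col=1 char='e'
After 8 (w): row=3 col=4 char='t'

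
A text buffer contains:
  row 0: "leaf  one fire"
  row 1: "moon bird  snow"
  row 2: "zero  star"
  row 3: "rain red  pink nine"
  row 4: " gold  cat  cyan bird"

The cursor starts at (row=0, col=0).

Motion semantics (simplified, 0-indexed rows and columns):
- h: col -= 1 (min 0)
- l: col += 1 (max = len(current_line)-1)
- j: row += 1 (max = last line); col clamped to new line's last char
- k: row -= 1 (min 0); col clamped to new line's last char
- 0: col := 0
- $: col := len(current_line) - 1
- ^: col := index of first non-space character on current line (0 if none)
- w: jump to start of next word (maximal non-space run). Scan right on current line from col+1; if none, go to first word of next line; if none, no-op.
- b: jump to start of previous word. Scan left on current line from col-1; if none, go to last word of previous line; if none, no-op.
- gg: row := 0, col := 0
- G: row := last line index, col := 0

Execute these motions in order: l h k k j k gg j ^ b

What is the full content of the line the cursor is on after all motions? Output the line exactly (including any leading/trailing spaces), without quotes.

After 1 (l): row=0 col=1 char='e'
After 2 (h): row=0 col=0 char='l'
After 3 (k): row=0 col=0 char='l'
After 4 (k): row=0 col=0 char='l'
After 5 (j): row=1 col=0 char='m'
After 6 (k): row=0 col=0 char='l'
After 7 (gg): row=0 col=0 char='l'
After 8 (j): row=1 col=0 char='m'
After 9 (^): row=1 col=0 char='m'
After 10 (b): row=0 col=10 char='f'

Answer: leaf  one fire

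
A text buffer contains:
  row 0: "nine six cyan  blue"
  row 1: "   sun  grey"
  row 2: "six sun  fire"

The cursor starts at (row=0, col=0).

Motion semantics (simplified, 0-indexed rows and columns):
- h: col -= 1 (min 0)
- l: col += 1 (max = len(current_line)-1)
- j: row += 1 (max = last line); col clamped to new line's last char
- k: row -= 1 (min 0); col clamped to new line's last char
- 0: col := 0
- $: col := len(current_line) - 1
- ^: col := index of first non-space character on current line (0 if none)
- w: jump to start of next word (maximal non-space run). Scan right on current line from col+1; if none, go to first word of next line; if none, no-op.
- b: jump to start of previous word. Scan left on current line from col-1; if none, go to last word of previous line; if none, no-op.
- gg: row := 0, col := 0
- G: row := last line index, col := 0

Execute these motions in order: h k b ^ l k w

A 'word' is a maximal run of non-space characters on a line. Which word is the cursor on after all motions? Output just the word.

Answer: six

Derivation:
After 1 (h): row=0 col=0 char='n'
After 2 (k): row=0 col=0 char='n'
After 3 (b): row=0 col=0 char='n'
After 4 (^): row=0 col=0 char='n'
After 5 (l): row=0 col=1 char='i'
After 6 (k): row=0 col=1 char='i'
After 7 (w): row=0 col=5 char='s'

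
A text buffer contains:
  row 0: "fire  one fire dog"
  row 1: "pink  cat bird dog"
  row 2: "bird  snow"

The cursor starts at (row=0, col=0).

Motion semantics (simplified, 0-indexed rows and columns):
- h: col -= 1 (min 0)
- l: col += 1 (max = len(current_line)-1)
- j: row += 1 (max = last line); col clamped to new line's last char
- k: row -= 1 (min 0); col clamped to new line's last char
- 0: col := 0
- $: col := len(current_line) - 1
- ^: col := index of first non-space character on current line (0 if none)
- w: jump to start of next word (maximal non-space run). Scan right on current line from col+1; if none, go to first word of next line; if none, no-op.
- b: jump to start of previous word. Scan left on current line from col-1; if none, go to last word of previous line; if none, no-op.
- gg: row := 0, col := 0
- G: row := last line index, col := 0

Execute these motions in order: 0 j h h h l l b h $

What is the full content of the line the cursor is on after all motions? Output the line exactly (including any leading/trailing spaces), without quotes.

After 1 (0): row=0 col=0 char='f'
After 2 (j): row=1 col=0 char='p'
After 3 (h): row=1 col=0 char='p'
After 4 (h): row=1 col=0 char='p'
After 5 (h): row=1 col=0 char='p'
After 6 (l): row=1 col=1 char='i'
After 7 (l): row=1 col=2 char='n'
After 8 (b): row=1 col=0 char='p'
After 9 (h): row=1 col=0 char='p'
After 10 ($): row=1 col=17 char='g'

Answer: pink  cat bird dog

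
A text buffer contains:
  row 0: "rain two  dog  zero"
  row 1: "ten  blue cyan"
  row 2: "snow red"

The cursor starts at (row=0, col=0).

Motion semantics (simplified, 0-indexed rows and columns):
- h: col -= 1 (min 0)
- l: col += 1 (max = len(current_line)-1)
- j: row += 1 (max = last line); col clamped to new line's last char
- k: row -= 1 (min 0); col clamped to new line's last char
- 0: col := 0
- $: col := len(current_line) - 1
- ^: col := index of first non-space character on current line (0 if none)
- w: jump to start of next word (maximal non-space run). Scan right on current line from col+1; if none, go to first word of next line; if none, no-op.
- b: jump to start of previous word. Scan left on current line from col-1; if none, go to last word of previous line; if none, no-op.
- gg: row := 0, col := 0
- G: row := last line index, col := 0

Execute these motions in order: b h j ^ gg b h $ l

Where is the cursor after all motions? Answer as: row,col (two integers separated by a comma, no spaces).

Answer: 0,18

Derivation:
After 1 (b): row=0 col=0 char='r'
After 2 (h): row=0 col=0 char='r'
After 3 (j): row=1 col=0 char='t'
After 4 (^): row=1 col=0 char='t'
After 5 (gg): row=0 col=0 char='r'
After 6 (b): row=0 col=0 char='r'
After 7 (h): row=0 col=0 char='r'
After 8 ($): row=0 col=18 char='o'
After 9 (l): row=0 col=18 char='o'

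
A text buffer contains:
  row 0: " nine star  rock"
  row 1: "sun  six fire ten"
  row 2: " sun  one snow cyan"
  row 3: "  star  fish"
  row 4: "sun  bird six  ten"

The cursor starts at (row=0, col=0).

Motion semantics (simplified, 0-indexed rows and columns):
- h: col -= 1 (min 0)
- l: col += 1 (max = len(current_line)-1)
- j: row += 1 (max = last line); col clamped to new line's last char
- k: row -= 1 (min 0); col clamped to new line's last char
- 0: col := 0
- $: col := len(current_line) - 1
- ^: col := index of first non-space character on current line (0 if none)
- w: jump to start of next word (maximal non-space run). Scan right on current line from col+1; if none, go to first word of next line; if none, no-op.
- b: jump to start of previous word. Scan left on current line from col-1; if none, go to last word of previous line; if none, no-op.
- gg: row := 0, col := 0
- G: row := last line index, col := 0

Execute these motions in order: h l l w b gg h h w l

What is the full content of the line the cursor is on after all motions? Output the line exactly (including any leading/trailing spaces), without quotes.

After 1 (h): row=0 col=0 char='_'
After 2 (l): row=0 col=1 char='n'
After 3 (l): row=0 col=2 char='i'
After 4 (w): row=0 col=6 char='s'
After 5 (b): row=0 col=1 char='n'
After 6 (gg): row=0 col=0 char='_'
After 7 (h): row=0 col=0 char='_'
After 8 (h): row=0 col=0 char='_'
After 9 (w): row=0 col=1 char='n'
After 10 (l): row=0 col=2 char='i'

Answer:  nine star  rock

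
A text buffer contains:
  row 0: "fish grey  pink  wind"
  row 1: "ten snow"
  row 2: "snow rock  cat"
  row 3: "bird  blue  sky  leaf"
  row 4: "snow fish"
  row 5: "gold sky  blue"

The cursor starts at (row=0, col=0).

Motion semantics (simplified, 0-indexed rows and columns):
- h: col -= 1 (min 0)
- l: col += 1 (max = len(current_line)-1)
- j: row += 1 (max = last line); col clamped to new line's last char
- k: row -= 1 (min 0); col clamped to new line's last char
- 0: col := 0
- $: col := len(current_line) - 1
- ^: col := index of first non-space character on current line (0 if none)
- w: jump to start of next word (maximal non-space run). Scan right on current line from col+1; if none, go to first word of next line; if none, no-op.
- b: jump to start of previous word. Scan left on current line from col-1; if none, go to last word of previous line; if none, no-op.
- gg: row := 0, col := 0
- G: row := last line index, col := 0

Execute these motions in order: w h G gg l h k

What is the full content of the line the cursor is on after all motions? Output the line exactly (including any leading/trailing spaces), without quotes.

Answer: fish grey  pink  wind

Derivation:
After 1 (w): row=0 col=5 char='g'
After 2 (h): row=0 col=4 char='_'
After 3 (G): row=5 col=0 char='g'
After 4 (gg): row=0 col=0 char='f'
After 5 (l): row=0 col=1 char='i'
After 6 (h): row=0 col=0 char='f'
After 7 (k): row=0 col=0 char='f'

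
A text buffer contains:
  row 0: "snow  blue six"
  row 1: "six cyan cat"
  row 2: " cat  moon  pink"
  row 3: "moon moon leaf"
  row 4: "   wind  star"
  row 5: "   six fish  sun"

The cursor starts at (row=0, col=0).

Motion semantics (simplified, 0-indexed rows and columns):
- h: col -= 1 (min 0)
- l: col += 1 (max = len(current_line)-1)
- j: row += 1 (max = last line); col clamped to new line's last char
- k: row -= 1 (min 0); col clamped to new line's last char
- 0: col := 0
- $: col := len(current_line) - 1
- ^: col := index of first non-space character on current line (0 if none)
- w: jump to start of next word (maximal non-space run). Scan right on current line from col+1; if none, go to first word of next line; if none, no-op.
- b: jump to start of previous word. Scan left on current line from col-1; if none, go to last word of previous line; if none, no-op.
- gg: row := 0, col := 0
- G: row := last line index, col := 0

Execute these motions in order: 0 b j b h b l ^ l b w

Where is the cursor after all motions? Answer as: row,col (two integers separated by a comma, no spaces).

Answer: 0,6

Derivation:
After 1 (0): row=0 col=0 char='s'
After 2 (b): row=0 col=0 char='s'
After 3 (j): row=1 col=0 char='s'
After 4 (b): row=0 col=11 char='s'
After 5 (h): row=0 col=10 char='_'
After 6 (b): row=0 col=6 char='b'
After 7 (l): row=0 col=7 char='l'
After 8 (^): row=0 col=0 char='s'
After 9 (l): row=0 col=1 char='n'
After 10 (b): row=0 col=0 char='s'
After 11 (w): row=0 col=6 char='b'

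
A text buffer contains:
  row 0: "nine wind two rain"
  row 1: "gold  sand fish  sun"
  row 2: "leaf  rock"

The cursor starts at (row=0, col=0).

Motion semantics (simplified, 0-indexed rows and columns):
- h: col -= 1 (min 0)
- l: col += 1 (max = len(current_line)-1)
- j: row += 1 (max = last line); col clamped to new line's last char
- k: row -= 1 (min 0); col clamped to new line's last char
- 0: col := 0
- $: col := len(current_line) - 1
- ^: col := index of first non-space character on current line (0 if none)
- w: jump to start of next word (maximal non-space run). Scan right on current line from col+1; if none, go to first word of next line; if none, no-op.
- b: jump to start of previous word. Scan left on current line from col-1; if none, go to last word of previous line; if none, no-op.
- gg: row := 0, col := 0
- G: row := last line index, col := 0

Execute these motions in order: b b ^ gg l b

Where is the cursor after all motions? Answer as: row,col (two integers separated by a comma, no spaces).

After 1 (b): row=0 col=0 char='n'
After 2 (b): row=0 col=0 char='n'
After 3 (^): row=0 col=0 char='n'
After 4 (gg): row=0 col=0 char='n'
After 5 (l): row=0 col=1 char='i'
After 6 (b): row=0 col=0 char='n'

Answer: 0,0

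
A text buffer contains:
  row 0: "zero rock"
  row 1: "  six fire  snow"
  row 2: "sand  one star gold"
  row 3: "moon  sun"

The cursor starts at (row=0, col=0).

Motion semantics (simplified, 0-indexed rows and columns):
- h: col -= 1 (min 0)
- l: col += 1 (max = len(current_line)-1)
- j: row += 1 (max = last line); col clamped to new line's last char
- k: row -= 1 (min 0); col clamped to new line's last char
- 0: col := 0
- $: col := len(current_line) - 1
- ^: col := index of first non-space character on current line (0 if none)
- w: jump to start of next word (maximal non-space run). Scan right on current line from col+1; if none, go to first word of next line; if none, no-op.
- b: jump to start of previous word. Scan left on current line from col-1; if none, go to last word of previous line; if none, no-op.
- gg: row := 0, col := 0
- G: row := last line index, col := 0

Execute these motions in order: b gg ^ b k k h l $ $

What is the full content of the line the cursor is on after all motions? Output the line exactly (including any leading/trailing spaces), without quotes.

After 1 (b): row=0 col=0 char='z'
After 2 (gg): row=0 col=0 char='z'
After 3 (^): row=0 col=0 char='z'
After 4 (b): row=0 col=0 char='z'
After 5 (k): row=0 col=0 char='z'
After 6 (k): row=0 col=0 char='z'
After 7 (h): row=0 col=0 char='z'
After 8 (l): row=0 col=1 char='e'
After 9 ($): row=0 col=8 char='k'
After 10 ($): row=0 col=8 char='k'

Answer: zero rock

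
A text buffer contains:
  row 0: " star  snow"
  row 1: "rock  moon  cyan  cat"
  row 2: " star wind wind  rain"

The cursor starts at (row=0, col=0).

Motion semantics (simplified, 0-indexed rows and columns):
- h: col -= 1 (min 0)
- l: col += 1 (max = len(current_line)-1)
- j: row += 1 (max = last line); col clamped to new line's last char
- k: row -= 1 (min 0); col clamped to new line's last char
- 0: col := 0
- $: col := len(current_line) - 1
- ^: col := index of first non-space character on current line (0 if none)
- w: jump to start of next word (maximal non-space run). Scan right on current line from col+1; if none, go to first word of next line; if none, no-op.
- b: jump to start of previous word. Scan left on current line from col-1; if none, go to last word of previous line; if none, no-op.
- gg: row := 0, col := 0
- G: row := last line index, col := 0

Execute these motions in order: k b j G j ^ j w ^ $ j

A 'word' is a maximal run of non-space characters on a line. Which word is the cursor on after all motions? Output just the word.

Answer: rain

Derivation:
After 1 (k): row=0 col=0 char='_'
After 2 (b): row=0 col=0 char='_'
After 3 (j): row=1 col=0 char='r'
After 4 (G): row=2 col=0 char='_'
After 5 (j): row=2 col=0 char='_'
After 6 (^): row=2 col=1 char='s'
After 7 (j): row=2 col=1 char='s'
After 8 (w): row=2 col=6 char='w'
After 9 (^): row=2 col=1 char='s'
After 10 ($): row=2 col=20 char='n'
After 11 (j): row=2 col=20 char='n'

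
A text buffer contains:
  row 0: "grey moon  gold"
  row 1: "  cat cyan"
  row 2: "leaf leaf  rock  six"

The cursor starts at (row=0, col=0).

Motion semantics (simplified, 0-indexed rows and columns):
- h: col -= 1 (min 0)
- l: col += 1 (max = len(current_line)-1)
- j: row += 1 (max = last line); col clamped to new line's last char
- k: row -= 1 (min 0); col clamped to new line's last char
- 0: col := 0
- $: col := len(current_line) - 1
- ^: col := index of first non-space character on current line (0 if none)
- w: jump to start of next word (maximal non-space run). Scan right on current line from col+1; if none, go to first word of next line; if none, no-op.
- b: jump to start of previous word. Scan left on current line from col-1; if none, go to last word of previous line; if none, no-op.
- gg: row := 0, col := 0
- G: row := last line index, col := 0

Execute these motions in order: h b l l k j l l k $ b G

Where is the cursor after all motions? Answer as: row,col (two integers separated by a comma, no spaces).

After 1 (h): row=0 col=0 char='g'
After 2 (b): row=0 col=0 char='g'
After 3 (l): row=0 col=1 char='r'
After 4 (l): row=0 col=2 char='e'
After 5 (k): row=0 col=2 char='e'
After 6 (j): row=1 col=2 char='c'
After 7 (l): row=1 col=3 char='a'
After 8 (l): row=1 col=4 char='t'
After 9 (k): row=0 col=4 char='_'
After 10 ($): row=0 col=14 char='d'
After 11 (b): row=0 col=11 char='g'
After 12 (G): row=2 col=0 char='l'

Answer: 2,0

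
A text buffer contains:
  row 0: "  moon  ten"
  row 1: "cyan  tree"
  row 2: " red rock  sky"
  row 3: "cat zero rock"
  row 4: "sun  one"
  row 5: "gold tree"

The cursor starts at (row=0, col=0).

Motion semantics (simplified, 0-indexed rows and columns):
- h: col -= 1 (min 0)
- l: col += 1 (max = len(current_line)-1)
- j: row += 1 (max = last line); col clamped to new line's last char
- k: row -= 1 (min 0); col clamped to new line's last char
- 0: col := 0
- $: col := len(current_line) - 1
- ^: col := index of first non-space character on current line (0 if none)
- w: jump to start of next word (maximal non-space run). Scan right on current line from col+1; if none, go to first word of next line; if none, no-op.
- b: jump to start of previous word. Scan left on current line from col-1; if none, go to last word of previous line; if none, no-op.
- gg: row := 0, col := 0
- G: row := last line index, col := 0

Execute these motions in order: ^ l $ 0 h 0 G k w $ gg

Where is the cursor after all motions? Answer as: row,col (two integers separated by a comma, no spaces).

Answer: 0,0

Derivation:
After 1 (^): row=0 col=2 char='m'
After 2 (l): row=0 col=3 char='o'
After 3 ($): row=0 col=10 char='n'
After 4 (0): row=0 col=0 char='_'
After 5 (h): row=0 col=0 char='_'
After 6 (0): row=0 col=0 char='_'
After 7 (G): row=5 col=0 char='g'
After 8 (k): row=4 col=0 char='s'
After 9 (w): row=4 col=5 char='o'
After 10 ($): row=4 col=7 char='e'
After 11 (gg): row=0 col=0 char='_'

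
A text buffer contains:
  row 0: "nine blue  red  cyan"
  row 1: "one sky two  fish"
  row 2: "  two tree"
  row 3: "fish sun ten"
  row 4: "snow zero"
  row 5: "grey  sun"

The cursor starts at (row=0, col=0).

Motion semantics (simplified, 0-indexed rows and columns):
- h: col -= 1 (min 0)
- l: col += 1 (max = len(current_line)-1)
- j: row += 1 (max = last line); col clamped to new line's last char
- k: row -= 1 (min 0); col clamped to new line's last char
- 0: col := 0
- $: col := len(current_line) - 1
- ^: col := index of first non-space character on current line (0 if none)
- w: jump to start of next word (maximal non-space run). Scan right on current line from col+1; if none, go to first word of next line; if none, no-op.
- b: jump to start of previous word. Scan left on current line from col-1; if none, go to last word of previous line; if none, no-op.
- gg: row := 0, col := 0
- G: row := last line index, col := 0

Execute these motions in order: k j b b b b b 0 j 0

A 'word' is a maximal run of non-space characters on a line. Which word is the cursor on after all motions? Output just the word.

Answer: one

Derivation:
After 1 (k): row=0 col=0 char='n'
After 2 (j): row=1 col=0 char='o'
After 3 (b): row=0 col=16 char='c'
After 4 (b): row=0 col=11 char='r'
After 5 (b): row=0 col=5 char='b'
After 6 (b): row=0 col=0 char='n'
After 7 (b): row=0 col=0 char='n'
After 8 (0): row=0 col=0 char='n'
After 9 (j): row=1 col=0 char='o'
After 10 (0): row=1 col=0 char='o'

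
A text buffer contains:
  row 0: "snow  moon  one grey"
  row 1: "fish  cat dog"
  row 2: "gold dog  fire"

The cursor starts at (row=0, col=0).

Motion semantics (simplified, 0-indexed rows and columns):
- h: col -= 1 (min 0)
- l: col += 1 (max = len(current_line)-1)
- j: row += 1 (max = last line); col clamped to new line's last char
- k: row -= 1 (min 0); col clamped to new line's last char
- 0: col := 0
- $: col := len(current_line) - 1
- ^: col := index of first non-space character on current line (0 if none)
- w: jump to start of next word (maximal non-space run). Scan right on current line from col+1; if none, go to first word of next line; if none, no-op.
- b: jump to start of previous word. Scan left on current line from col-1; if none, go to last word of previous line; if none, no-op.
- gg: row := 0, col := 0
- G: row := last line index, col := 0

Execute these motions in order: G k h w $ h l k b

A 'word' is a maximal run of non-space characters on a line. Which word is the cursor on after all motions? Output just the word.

Answer: moon

Derivation:
After 1 (G): row=2 col=0 char='g'
After 2 (k): row=1 col=0 char='f'
After 3 (h): row=1 col=0 char='f'
After 4 (w): row=1 col=6 char='c'
After 5 ($): row=1 col=12 char='g'
After 6 (h): row=1 col=11 char='o'
After 7 (l): row=1 col=12 char='g'
After 8 (k): row=0 col=12 char='o'
After 9 (b): row=0 col=6 char='m'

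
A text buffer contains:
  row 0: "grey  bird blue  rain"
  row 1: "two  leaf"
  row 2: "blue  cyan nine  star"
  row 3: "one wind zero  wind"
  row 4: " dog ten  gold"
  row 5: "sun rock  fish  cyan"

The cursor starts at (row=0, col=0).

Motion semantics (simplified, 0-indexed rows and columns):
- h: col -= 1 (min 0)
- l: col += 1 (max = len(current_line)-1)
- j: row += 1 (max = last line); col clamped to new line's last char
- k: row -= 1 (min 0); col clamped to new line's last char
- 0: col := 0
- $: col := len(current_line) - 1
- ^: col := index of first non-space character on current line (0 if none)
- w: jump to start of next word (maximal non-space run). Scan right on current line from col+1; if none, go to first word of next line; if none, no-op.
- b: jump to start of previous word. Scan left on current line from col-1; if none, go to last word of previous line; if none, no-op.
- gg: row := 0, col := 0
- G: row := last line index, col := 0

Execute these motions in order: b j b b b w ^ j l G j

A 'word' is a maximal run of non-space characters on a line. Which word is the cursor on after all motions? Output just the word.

After 1 (b): row=0 col=0 char='g'
After 2 (j): row=1 col=0 char='t'
After 3 (b): row=0 col=17 char='r'
After 4 (b): row=0 col=11 char='b'
After 5 (b): row=0 col=6 char='b'
After 6 (w): row=0 col=11 char='b'
After 7 (^): row=0 col=0 char='g'
After 8 (j): row=1 col=0 char='t'
After 9 (l): row=1 col=1 char='w'
After 10 (G): row=5 col=0 char='s'
After 11 (j): row=5 col=0 char='s'

Answer: sun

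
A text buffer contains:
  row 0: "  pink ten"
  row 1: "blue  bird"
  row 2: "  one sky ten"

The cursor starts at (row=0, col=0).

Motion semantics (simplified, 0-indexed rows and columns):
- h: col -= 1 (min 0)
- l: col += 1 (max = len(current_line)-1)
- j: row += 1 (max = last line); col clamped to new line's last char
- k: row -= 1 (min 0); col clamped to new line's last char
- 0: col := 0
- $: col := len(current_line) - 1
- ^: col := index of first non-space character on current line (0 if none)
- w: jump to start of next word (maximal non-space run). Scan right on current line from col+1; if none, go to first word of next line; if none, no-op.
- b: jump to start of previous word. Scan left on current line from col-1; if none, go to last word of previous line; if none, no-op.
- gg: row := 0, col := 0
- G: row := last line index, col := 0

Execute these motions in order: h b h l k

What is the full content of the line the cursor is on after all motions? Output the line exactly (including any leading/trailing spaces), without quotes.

Answer:   pink ten

Derivation:
After 1 (h): row=0 col=0 char='_'
After 2 (b): row=0 col=0 char='_'
After 3 (h): row=0 col=0 char='_'
After 4 (l): row=0 col=1 char='_'
After 5 (k): row=0 col=1 char='_'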